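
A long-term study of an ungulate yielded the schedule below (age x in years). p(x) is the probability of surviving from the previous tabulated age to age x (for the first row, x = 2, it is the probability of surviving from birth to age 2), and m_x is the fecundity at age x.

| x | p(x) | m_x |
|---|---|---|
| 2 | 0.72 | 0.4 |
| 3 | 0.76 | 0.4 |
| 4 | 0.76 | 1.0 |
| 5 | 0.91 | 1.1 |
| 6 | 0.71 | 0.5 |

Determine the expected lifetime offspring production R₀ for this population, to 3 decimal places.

Survivorship from birth: l_x = p_2·p_3·…·p_x.
  l_2 = 0.72000
  l_3 = 0.54720
  l_4 = 0.41587
  l_5 = 0.37844
  l_6 = 0.26869
R₀ = Σ l_x m_x:
  age 2: 0.72000 × 0.4 = 0.2880
  age 3: 0.54720 × 0.4 = 0.2189
  age 4: 0.41587 × 1.0 = 0.4159
  age 5: 0.37844 × 1.1 = 0.4163
  age 6: 0.26869 × 0.5 = 0.1343
R₀ = 0.2880 + 0.2189 + 0.4159 + 0.4163 + 0.1343 = 1.4734

1.473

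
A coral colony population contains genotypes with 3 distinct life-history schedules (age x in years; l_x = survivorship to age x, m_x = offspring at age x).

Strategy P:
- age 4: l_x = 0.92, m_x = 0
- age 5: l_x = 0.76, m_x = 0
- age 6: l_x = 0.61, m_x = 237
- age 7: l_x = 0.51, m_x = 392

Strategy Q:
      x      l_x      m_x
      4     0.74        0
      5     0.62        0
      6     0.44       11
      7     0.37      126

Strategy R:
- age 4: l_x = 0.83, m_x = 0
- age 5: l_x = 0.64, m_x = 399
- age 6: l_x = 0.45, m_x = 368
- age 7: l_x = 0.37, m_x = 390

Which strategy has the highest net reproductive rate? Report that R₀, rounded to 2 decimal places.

Strategy P: R₀ = 0.92×0 + 0.76×0 + 0.61×237 + 0.51×392 = 344.4900
Strategy Q: R₀ = 0.74×0 + 0.62×0 + 0.44×11 + 0.37×126 = 51.4600
Strategy R: R₀ = 0.83×0 + 0.64×399 + 0.45×368 + 0.37×390 = 565.2600
Highest R₀: strategy R with 565.2600.

565.26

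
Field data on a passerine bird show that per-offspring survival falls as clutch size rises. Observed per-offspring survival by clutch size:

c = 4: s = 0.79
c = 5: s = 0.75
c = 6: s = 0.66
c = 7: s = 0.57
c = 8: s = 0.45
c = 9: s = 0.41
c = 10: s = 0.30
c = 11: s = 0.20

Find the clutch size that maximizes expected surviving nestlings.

Expected surviving nestlings = c × s(c):
  c=4: 4 × 0.79 = 3.160
  c=5: 5 × 0.75 = 3.750
  c=6: 6 × 0.66 = 3.960
  c=7: 7 × 0.57 = 3.990
  c=8: 8 × 0.45 = 3.600
  c=9: 9 × 0.41 = 3.690
  c=10: 10 × 0.30 = 3.000
  c=11: 11 × 0.20 = 2.200
Maximum at c = 7 (3.990 surviving nestlings).

7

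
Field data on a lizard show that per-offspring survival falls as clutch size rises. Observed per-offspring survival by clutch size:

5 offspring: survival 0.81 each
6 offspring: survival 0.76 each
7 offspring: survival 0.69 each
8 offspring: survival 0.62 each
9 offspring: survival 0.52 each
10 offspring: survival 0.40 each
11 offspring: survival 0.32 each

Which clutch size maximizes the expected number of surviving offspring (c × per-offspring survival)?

Expected surviving offspring = c × s(c):
  c=5: 5 × 0.81 = 4.050
  c=6: 6 × 0.76 = 4.560
  c=7: 7 × 0.69 = 4.830
  c=8: 8 × 0.62 = 4.960
  c=9: 9 × 0.52 = 4.680
  c=10: 10 × 0.40 = 4.000
  c=11: 11 × 0.32 = 3.520
Maximum at c = 8 (4.960 surviving offspring).

8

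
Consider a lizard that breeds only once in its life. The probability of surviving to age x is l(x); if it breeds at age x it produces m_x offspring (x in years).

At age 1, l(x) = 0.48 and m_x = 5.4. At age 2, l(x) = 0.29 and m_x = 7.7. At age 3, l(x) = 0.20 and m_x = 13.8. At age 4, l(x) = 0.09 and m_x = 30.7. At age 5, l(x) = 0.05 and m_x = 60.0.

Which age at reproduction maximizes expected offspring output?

5

Expected offspring if breeding at age x = l(x) × m_x:
  age 1: 0.48 × 5.4 = 2.592
  age 2: 0.29 × 7.7 = 2.233
  age 3: 0.20 × 13.8 = 2.760
  age 4: 0.09 × 30.7 = 2.763
  age 5: 0.05 × 60.0 = 3.000
Maximum at age 5 (3.000).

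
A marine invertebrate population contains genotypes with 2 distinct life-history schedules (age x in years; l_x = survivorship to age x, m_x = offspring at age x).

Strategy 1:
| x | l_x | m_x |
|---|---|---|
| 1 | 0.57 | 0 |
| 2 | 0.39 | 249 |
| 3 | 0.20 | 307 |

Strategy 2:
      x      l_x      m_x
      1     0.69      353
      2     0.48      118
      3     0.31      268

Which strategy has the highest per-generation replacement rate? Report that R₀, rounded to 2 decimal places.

383.29

Strategy 1: R₀ = 0.57×0 + 0.39×249 + 0.20×307 = 158.5100
Strategy 2: R₀ = 0.69×353 + 0.48×118 + 0.31×268 = 383.2900
Highest R₀: strategy 2 with 383.2900.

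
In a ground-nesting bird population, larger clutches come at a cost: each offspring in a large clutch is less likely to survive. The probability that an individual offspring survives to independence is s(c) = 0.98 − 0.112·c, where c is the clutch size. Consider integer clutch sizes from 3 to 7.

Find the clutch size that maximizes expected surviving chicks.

4

Expected surviving chicks = c × s(c):
  c=3: 3 × 0.644 = 1.932
  c=4: 4 × 0.532 = 2.128
  c=5: 5 × 0.420 = 2.100
  c=6: 6 × 0.308 = 1.848
  c=7: 7 × 0.196 = 1.372
Maximum at c = 4 (2.128 surviving chicks).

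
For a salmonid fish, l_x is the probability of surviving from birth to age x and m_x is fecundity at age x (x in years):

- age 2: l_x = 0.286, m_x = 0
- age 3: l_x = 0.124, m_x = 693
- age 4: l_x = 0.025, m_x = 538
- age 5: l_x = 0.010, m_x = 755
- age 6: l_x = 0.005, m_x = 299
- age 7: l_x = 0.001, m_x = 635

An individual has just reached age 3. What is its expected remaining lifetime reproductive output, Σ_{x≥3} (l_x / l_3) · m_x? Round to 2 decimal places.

879.53

l_3 = 0.124. Conditional survival from age 3 to x is l_x / l_3.
  x=3: (0.124/0.124) × 693 = 693.0000
  x=4: (0.025/0.124) × 538 = 108.4677
  x=5: (0.010/0.124) × 755 = 60.8871
  x=6: (0.005/0.124) × 299 = 12.0565
  x=7: (0.001/0.124) × 635 = 5.1210
Sum = 693.0000 + 108.4677 + 60.8871 + 12.0565 + 5.1210 = 879.5323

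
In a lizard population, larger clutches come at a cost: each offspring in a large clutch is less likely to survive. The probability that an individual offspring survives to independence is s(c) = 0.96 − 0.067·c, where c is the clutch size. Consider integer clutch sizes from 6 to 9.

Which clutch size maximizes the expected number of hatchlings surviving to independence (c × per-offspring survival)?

Expected hatchlings surviving to independence = c × s(c):
  c=6: 6 × 0.558 = 3.348
  c=7: 7 × 0.491 = 3.437
  c=8: 8 × 0.424 = 3.392
  c=9: 9 × 0.357 = 3.213
Maximum at c = 7 (3.437 hatchlings surviving to independence).

7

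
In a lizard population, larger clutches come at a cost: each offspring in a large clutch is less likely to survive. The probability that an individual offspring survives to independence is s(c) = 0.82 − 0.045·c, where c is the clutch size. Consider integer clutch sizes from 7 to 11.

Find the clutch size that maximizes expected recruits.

9

Expected recruits = c × s(c):
  c=7: 7 × 0.505 = 3.535
  c=8: 8 × 0.460 = 3.680
  c=9: 9 × 0.415 = 3.735
  c=10: 10 × 0.370 = 3.700
  c=11: 11 × 0.325 = 3.575
Maximum at c = 9 (3.735 recruits).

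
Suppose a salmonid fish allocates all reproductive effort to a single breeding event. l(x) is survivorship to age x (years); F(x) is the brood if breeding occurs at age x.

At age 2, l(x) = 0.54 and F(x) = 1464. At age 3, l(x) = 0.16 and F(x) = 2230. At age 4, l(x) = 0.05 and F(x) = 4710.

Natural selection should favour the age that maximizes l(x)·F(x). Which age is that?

Expected offspring if breeding at age x = l(x) × F(x):
  age 2: 0.54 × 1464 = 790.560
  age 3: 0.16 × 2230 = 356.800
  age 4: 0.05 × 4710 = 235.500
Maximum at age 2 (790.560).

2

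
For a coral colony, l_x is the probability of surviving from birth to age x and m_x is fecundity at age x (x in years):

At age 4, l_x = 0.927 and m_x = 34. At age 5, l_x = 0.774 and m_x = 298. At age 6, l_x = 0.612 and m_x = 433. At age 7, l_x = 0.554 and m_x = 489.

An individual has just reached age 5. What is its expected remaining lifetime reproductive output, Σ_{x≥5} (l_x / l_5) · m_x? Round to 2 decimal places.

990.38

l_5 = 0.774. Conditional survival from age 5 to x is l_x / l_5.
  x=5: (0.774/0.774) × 298 = 298.0000
  x=6: (0.612/0.774) × 433 = 342.3721
  x=7: (0.554/0.774) × 489 = 350.0078
Sum = 298.0000 + 342.3721 + 350.0078 = 990.3798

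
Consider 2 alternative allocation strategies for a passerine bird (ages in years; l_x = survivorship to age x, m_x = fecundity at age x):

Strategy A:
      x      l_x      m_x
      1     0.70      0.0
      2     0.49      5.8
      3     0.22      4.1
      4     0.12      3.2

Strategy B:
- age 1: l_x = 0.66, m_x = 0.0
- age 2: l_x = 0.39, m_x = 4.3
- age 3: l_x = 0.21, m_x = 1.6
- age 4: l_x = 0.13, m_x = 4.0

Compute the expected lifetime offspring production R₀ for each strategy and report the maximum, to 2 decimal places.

Strategy A: R₀ = 0.70×0.0 + 0.49×5.8 + 0.22×4.1 + 0.12×3.2 = 4.1280
Strategy B: R₀ = 0.66×0.0 + 0.39×4.3 + 0.21×1.6 + 0.13×4.0 = 2.5330
Highest R₀: strategy A with 4.1280.

4.13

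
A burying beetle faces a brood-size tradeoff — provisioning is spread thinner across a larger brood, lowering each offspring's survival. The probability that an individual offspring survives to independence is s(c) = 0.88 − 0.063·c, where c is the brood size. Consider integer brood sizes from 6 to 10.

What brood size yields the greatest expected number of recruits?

Expected recruits = c × s(c):
  c=6: 6 × 0.502 = 3.012
  c=7: 7 × 0.439 = 3.073
  c=8: 8 × 0.376 = 3.008
  c=9: 9 × 0.313 = 2.817
  c=10: 10 × 0.250 = 2.500
Maximum at c = 7 (3.073 recruits).

7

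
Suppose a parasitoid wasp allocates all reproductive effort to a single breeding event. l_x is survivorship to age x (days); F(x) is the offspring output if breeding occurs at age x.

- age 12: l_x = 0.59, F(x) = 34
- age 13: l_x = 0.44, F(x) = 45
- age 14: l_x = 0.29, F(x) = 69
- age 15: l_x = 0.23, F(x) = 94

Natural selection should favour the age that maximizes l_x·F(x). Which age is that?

Expected offspring if breeding at age x = l_x × F(x):
  age 12: 0.59 × 34 = 20.060
  age 13: 0.44 × 45 = 19.800
  age 14: 0.29 × 69 = 20.010
  age 15: 0.23 × 94 = 21.620
Maximum at age 15 (21.620).

15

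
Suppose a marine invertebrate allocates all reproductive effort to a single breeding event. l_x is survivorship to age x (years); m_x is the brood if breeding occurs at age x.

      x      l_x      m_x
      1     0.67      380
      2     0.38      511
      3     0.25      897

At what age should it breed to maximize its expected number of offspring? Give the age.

1

Expected offspring if breeding at age x = l_x × m_x:
  age 1: 0.67 × 380 = 254.600
  age 2: 0.38 × 511 = 194.180
  age 3: 0.25 × 897 = 224.250
Maximum at age 1 (254.600).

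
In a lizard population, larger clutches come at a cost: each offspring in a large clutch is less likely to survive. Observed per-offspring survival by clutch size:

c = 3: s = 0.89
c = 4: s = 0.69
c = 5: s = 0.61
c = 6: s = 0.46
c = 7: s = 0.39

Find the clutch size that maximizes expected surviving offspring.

Expected surviving offspring = c × s(c):
  c=3: 3 × 0.89 = 2.670
  c=4: 4 × 0.69 = 2.760
  c=5: 5 × 0.61 = 3.050
  c=6: 6 × 0.46 = 2.760
  c=7: 7 × 0.39 = 2.730
Maximum at c = 5 (3.050 surviving offspring).

5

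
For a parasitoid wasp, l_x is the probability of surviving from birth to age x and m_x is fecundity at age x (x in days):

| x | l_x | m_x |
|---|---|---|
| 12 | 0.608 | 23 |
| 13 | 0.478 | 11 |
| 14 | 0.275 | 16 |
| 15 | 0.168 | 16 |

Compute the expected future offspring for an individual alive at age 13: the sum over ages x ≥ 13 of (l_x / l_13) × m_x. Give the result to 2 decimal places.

l_13 = 0.478. Conditional survival from age 13 to x is l_x / l_13.
  x=13: (0.478/0.478) × 11 = 11.0000
  x=14: (0.275/0.478) × 16 = 9.2050
  x=15: (0.168/0.478) × 16 = 5.6234
Sum = 11.0000 + 9.2050 + 5.6234 = 25.8285

25.83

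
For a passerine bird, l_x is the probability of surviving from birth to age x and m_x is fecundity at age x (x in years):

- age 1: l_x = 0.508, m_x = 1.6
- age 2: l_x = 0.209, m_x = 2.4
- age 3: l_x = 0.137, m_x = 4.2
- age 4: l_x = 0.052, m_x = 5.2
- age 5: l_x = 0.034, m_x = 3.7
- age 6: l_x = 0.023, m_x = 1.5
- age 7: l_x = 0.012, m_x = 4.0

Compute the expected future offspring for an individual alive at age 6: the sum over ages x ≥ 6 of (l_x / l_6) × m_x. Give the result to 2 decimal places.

3.59

l_6 = 0.023. Conditional survival from age 6 to x is l_x / l_6.
  x=6: (0.023/0.023) × 1.5 = 1.5000
  x=7: (0.012/0.023) × 4.0 = 2.0870
Sum = 1.5000 + 2.0870 = 3.5870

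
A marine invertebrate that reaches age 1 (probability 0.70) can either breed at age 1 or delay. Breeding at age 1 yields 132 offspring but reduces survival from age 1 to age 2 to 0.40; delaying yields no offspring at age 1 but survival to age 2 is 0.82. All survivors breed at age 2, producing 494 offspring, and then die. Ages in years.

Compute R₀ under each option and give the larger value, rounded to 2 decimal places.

breed at age 1: R₀ = 0.70 × (132 + 0.40 × 494) = 0.70 × 329.6000 = 230.7200
delay to age 2: R₀ = 0.70 × (0.82 × 494) = 0.70 × 405.0800 = 283.5560
Higher: delay to age 2 (283.5560).

283.56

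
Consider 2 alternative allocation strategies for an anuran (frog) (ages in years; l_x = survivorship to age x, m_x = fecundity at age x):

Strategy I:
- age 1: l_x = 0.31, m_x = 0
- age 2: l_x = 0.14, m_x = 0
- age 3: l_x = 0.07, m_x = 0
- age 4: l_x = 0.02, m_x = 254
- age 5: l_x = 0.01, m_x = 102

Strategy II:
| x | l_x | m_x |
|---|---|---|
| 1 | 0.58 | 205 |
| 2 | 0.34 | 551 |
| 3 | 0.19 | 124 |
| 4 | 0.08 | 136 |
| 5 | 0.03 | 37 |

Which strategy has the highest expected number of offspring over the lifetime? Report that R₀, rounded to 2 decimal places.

341.79

Strategy I: R₀ = 0.31×0 + 0.14×0 + 0.07×0 + 0.02×254 + 0.01×102 = 6.1000
Strategy II: R₀ = 0.58×205 + 0.34×551 + 0.19×124 + 0.08×136 + 0.03×37 = 341.7900
Highest R₀: strategy II with 341.7900.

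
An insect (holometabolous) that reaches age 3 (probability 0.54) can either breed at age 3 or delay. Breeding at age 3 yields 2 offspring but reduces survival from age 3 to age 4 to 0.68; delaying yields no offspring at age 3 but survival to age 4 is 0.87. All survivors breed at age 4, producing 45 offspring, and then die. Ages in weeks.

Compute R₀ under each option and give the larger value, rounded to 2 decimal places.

breed at age 3: R₀ = 0.54 × (2 + 0.68 × 45) = 0.54 × 32.6000 = 17.6040
delay to age 4: R₀ = 0.54 × (0.87 × 45) = 0.54 × 39.1500 = 21.1410
Higher: delay to age 4 (21.1410).

21.14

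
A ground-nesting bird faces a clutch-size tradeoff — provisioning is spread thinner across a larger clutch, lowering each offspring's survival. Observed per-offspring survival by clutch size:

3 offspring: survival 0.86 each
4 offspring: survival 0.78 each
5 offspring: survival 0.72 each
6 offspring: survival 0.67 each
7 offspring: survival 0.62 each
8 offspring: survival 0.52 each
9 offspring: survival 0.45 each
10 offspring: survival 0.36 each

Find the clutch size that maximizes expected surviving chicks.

7

Expected surviving chicks = c × s(c):
  c=3: 3 × 0.86 = 2.580
  c=4: 4 × 0.78 = 3.120
  c=5: 5 × 0.72 = 3.600
  c=6: 6 × 0.67 = 4.020
  c=7: 7 × 0.62 = 4.340
  c=8: 8 × 0.52 = 4.160
  c=9: 9 × 0.45 = 4.050
  c=10: 10 × 0.36 = 3.600
Maximum at c = 7 (4.340 surviving chicks).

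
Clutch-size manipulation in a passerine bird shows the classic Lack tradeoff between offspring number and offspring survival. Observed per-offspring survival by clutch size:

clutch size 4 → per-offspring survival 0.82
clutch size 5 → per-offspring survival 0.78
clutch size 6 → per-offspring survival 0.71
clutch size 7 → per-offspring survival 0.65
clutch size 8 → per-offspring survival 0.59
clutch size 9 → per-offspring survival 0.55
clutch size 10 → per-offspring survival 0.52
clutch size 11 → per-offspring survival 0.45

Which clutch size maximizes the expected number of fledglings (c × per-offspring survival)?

10

Expected fledglings = c × s(c):
  c=4: 4 × 0.82 = 3.280
  c=5: 5 × 0.78 = 3.900
  c=6: 6 × 0.71 = 4.260
  c=7: 7 × 0.65 = 4.550
  c=8: 8 × 0.59 = 4.720
  c=9: 9 × 0.55 = 4.950
  c=10: 10 × 0.52 = 5.200
  c=11: 11 × 0.45 = 4.950
Maximum at c = 10 (5.200 fledglings).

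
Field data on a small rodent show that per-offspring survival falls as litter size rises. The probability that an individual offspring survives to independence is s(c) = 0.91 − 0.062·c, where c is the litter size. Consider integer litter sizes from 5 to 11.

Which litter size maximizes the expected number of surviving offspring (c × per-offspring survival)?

Expected surviving offspring = c × s(c):
  c=5: 5 × 0.600 = 3.000
  c=6: 6 × 0.538 = 3.228
  c=7: 7 × 0.476 = 3.332
  c=8: 8 × 0.414 = 3.312
  c=9: 9 × 0.352 = 3.168
  c=10: 10 × 0.290 = 2.900
  c=11: 11 × 0.228 = 2.508
Maximum at c = 7 (3.332 surviving offspring).

7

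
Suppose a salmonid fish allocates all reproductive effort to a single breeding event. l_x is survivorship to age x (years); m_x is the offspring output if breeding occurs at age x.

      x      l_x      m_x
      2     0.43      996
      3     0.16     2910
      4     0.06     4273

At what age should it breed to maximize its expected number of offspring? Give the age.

Expected offspring if breeding at age x = l_x × m_x:
  age 2: 0.43 × 996 = 428.280
  age 3: 0.16 × 2910 = 465.600
  age 4: 0.06 × 4273 = 256.380
Maximum at age 3 (465.600).

3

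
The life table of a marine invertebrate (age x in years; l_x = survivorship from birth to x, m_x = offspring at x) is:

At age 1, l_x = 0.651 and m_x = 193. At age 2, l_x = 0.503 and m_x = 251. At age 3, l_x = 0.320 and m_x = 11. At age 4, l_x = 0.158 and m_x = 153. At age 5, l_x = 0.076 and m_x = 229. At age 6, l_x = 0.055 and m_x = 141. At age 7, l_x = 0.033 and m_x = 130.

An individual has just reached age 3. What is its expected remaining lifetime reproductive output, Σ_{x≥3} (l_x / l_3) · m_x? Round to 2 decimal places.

178.57

l_3 = 0.320. Conditional survival from age 3 to x is l_x / l_3.
  x=3: (0.320/0.320) × 11 = 11.0000
  x=4: (0.158/0.320) × 153 = 75.5438
  x=5: (0.076/0.320) × 229 = 54.3875
  x=6: (0.055/0.320) × 141 = 24.2344
  x=7: (0.033/0.320) × 130 = 13.4063
Sum = 11.0000 + 75.5438 + 54.3875 + 24.2344 + 13.4063 = 178.5719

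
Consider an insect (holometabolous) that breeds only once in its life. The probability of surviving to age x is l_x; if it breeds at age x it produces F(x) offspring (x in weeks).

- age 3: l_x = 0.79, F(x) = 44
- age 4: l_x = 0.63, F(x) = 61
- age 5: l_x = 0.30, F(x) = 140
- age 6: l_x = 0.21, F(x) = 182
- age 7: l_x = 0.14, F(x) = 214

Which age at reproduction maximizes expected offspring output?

5

Expected offspring if breeding at age x = l_x × F(x):
  age 3: 0.79 × 44 = 34.760
  age 4: 0.63 × 61 = 38.430
  age 5: 0.30 × 140 = 42.000
  age 6: 0.21 × 182 = 38.220
  age 7: 0.14 × 214 = 29.960
Maximum at age 5 (42.000).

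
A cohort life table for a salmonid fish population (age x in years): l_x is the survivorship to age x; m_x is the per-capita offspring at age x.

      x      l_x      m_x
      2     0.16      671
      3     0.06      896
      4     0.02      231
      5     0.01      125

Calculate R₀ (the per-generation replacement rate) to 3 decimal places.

166.990

R₀ = Σ l_x m_x:
  age 2: 0.16 × 671 = 107.3600
  age 3: 0.06 × 896 = 53.7600
  age 4: 0.02 × 231 = 4.6200
  age 5: 0.01 × 125 = 1.2500
R₀ = 107.3600 + 53.7600 + 4.6200 + 1.2500 = 166.9900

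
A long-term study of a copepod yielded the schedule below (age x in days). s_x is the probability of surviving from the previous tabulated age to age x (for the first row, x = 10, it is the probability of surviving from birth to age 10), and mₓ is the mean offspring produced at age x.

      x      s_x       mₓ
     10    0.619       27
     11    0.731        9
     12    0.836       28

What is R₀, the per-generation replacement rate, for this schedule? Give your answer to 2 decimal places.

Survivorship from birth: l_x = s_10·s_11·…·s_x.
  l_10 = 0.61900
  l_11 = 0.45249
  l_12 = 0.37828
R₀ = Σ l_x mₓ:
  age 10: 0.61900 × 27 = 16.7130
  age 11: 0.45249 × 9 = 4.0724
  age 12: 0.37828 × 28 = 10.5918
R₀ = 16.7130 + 4.0724 + 10.5918 = 31.3773

31.38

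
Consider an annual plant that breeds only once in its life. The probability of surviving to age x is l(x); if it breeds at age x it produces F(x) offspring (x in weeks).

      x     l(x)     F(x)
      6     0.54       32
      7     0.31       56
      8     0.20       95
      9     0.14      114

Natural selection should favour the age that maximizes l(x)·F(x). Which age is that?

Expected offspring if breeding at age x = l(x) × F(x):
  age 6: 0.54 × 32 = 17.280
  age 7: 0.31 × 56 = 17.360
  age 8: 0.20 × 95 = 19.000
  age 9: 0.14 × 114 = 15.960
Maximum at age 8 (19.000).

8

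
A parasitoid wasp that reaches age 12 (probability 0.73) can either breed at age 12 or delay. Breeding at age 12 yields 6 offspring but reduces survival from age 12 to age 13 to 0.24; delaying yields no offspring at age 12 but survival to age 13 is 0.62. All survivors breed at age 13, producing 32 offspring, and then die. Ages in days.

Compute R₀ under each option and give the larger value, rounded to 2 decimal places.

14.48

breed at age 12: R₀ = 0.73 × (6 + 0.24 × 32) = 0.73 × 13.6800 = 9.9864
delay to age 13: R₀ = 0.73 × (0.62 × 32) = 0.73 × 19.8400 = 14.4832
Higher: delay to age 13 (14.4832).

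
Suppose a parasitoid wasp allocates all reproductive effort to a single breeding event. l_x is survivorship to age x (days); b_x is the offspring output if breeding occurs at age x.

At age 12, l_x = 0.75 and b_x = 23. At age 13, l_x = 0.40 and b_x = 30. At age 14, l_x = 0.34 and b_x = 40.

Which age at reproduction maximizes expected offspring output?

12

Expected offspring if breeding at age x = l_x × b_x:
  age 12: 0.75 × 23 = 17.250
  age 13: 0.40 × 30 = 12.000
  age 14: 0.34 × 40 = 13.600
Maximum at age 12 (17.250).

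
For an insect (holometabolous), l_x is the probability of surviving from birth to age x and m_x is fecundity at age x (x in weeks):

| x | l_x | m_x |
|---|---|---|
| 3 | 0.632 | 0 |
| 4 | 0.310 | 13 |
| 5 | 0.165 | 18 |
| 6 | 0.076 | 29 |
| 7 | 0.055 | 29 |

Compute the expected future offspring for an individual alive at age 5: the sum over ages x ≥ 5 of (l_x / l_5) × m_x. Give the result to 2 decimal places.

l_5 = 0.165. Conditional survival from age 5 to x is l_x / l_5.
  x=5: (0.165/0.165) × 18 = 18.0000
  x=6: (0.076/0.165) × 29 = 13.3576
  x=7: (0.055/0.165) × 29 = 9.6667
Sum = 18.0000 + 13.3576 + 9.6667 = 41.0242

41.02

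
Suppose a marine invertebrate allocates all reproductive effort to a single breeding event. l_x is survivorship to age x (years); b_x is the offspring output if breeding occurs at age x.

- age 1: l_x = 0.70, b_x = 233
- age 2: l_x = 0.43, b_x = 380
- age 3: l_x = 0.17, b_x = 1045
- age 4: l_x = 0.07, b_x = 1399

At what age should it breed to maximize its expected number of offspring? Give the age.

Expected offspring if breeding at age x = l_x × b_x:
  age 1: 0.70 × 233 = 163.100
  age 2: 0.43 × 380 = 163.400
  age 3: 0.17 × 1045 = 177.650
  age 4: 0.07 × 1399 = 97.930
Maximum at age 3 (177.650).

3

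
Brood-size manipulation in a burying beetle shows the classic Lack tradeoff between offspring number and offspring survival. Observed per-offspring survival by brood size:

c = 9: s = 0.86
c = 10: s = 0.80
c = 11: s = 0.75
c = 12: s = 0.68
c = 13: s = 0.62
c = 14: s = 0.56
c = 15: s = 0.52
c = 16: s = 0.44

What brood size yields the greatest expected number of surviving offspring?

11

Expected surviving offspring = c × s(c):
  c=9: 9 × 0.86 = 7.740
  c=10: 10 × 0.80 = 8.000
  c=11: 11 × 0.75 = 8.250
  c=12: 12 × 0.68 = 8.160
  c=13: 13 × 0.62 = 8.060
  c=14: 14 × 0.56 = 7.840
  c=15: 15 × 0.52 = 7.800
  c=16: 16 × 0.44 = 7.040
Maximum at c = 11 (8.250 surviving offspring).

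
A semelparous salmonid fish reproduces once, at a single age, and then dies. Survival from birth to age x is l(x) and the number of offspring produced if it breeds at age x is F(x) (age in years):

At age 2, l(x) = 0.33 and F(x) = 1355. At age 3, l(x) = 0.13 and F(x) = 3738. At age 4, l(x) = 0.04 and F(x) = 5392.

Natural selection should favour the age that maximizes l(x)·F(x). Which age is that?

3

Expected offspring if breeding at age x = l(x) × F(x):
  age 2: 0.33 × 1355 = 447.150
  age 3: 0.13 × 3738 = 485.940
  age 4: 0.04 × 5392 = 215.680
Maximum at age 3 (485.940).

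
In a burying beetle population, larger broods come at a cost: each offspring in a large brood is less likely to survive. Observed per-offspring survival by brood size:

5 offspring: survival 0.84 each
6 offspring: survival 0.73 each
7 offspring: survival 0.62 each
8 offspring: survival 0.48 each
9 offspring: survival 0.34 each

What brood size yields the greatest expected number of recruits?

Expected recruits = c × s(c):
  c=5: 5 × 0.84 = 4.200
  c=6: 6 × 0.73 = 4.380
  c=7: 7 × 0.62 = 4.340
  c=8: 8 × 0.48 = 3.840
  c=9: 9 × 0.34 = 3.060
Maximum at c = 6 (4.380 recruits).

6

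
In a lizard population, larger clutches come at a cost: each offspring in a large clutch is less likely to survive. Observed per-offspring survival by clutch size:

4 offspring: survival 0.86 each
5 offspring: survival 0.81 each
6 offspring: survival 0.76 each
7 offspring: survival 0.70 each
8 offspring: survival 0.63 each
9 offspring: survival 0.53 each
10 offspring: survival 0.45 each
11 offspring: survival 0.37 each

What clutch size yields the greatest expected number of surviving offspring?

8

Expected surviving offspring = c × s(c):
  c=4: 4 × 0.86 = 3.440
  c=5: 5 × 0.81 = 4.050
  c=6: 6 × 0.76 = 4.560
  c=7: 7 × 0.70 = 4.900
  c=8: 8 × 0.63 = 5.040
  c=9: 9 × 0.53 = 4.770
  c=10: 10 × 0.45 = 4.500
  c=11: 11 × 0.37 = 4.070
Maximum at c = 8 (5.040 surviving offspring).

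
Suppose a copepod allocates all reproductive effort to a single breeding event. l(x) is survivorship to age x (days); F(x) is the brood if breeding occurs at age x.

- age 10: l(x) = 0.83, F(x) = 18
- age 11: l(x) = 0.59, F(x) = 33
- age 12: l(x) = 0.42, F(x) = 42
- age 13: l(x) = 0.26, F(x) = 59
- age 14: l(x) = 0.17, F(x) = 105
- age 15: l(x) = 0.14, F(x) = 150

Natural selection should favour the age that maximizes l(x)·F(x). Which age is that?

Expected offspring if breeding at age x = l(x) × F(x):
  age 10: 0.83 × 18 = 14.940
  age 11: 0.59 × 33 = 19.470
  age 12: 0.42 × 42 = 17.640
  age 13: 0.26 × 59 = 15.340
  age 14: 0.17 × 105 = 17.850
  age 15: 0.14 × 150 = 21.000
Maximum at age 15 (21.000).

15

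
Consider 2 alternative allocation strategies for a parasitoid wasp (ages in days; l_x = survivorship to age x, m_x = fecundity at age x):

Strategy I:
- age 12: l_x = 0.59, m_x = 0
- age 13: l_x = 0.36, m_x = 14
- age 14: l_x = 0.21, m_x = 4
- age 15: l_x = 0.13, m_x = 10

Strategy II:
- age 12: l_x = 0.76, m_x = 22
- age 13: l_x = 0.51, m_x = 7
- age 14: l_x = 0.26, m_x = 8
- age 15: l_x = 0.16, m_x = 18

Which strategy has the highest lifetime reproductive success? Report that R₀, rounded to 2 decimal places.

Strategy I: R₀ = 0.59×0 + 0.36×14 + 0.21×4 + 0.13×10 = 7.1800
Strategy II: R₀ = 0.76×22 + 0.51×7 + 0.26×8 + 0.16×18 = 25.2500
Highest R₀: strategy II with 25.2500.

25.25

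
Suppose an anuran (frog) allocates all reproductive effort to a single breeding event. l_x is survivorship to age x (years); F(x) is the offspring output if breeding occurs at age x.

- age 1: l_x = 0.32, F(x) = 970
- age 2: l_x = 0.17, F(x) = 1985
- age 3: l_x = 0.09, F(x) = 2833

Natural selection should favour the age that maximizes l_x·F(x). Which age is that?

Expected offspring if breeding at age x = l_x × F(x):
  age 1: 0.32 × 970 = 310.400
  age 2: 0.17 × 1985 = 337.450
  age 3: 0.09 × 2833 = 254.970
Maximum at age 2 (337.450).

2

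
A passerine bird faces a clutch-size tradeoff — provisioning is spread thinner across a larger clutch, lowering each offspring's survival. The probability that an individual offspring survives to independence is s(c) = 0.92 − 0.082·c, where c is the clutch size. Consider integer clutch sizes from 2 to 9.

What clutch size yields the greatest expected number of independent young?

Expected independent young = c × s(c):
  c=2: 2 × 0.756 = 1.512
  c=3: 3 × 0.674 = 2.022
  c=4: 4 × 0.592 = 2.368
  c=5: 5 × 0.510 = 2.550
  c=6: 6 × 0.428 = 2.568
  c=7: 7 × 0.346 = 2.422
  c=8: 8 × 0.264 = 2.112
  c=9: 9 × 0.182 = 1.638
Maximum at c = 6 (2.568 independent young).

6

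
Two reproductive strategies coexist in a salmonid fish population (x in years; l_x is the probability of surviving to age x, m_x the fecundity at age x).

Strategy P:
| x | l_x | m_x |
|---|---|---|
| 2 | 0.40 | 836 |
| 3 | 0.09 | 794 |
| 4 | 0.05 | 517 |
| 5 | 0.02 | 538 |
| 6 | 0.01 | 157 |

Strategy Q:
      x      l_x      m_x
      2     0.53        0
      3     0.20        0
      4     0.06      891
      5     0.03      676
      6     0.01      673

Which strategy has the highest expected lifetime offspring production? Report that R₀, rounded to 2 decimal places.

444.04

Strategy P: R₀ = 0.40×836 + 0.09×794 + 0.05×517 + 0.02×538 + 0.01×157 = 444.0400
Strategy Q: R₀ = 0.53×0 + 0.20×0 + 0.06×891 + 0.03×676 + 0.01×673 = 80.4700
Highest R₀: strategy P with 444.0400.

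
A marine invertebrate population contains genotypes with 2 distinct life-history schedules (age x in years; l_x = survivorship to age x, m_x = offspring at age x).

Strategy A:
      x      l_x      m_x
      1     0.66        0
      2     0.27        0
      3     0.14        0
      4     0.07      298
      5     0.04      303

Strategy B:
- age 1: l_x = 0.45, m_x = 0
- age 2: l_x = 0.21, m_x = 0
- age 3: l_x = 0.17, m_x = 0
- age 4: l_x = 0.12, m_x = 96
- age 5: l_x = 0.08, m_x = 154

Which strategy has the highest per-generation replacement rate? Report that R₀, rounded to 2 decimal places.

Strategy A: R₀ = 0.66×0 + 0.27×0 + 0.14×0 + 0.07×298 + 0.04×303 = 32.9800
Strategy B: R₀ = 0.45×0 + 0.21×0 + 0.17×0 + 0.12×96 + 0.08×154 = 23.8400
Highest R₀: strategy A with 32.9800.

32.98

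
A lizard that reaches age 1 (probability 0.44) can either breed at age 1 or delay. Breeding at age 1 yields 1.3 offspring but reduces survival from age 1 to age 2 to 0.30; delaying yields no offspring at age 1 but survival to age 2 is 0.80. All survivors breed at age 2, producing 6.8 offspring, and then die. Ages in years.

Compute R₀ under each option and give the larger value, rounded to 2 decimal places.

breed at age 1: R₀ = 0.44 × (1.3 + 0.30 × 6.8) = 0.44 × 3.3400 = 1.4696
delay to age 2: R₀ = 0.44 × (0.80 × 6.8) = 0.44 × 5.4400 = 2.3936
Higher: delay to age 2 (2.3936).

2.39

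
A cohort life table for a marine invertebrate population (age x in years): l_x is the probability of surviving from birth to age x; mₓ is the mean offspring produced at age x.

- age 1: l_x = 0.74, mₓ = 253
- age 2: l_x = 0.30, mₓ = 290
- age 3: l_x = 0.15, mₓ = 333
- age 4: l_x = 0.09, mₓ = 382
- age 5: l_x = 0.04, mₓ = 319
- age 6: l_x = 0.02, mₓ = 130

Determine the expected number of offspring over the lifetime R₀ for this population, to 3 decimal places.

373.910

R₀ = Σ l_x mₓ:
  age 1: 0.74 × 253 = 187.2200
  age 2: 0.30 × 290 = 87.0000
  age 3: 0.15 × 333 = 49.9500
  age 4: 0.09 × 382 = 34.3800
  age 5: 0.04 × 319 = 12.7600
  age 6: 0.02 × 130 = 2.6000
R₀ = 187.2200 + 87.0000 + 49.9500 + 34.3800 + 12.7600 + 2.6000 = 373.9100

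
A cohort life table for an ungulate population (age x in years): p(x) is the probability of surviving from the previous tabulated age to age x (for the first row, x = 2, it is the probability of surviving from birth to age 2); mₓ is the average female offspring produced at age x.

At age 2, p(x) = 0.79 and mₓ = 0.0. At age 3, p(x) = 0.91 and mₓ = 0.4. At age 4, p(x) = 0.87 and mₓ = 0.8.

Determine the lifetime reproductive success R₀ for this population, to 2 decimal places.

0.79

Survivorship from birth: l_x = p_2·p_3·…·p_x.
  l_2 = 0.79000
  l_3 = 0.71890
  l_4 = 0.62544
R₀ = Σ l_x mₓ:
  age 2: 0.79000 × 0.0 = 0.0000
  age 3: 0.71890 × 0.4 = 0.2876
  age 4: 0.62544 × 0.8 = 0.5004
R₀ = 0.0000 + 0.2876 + 0.5004 = 0.7879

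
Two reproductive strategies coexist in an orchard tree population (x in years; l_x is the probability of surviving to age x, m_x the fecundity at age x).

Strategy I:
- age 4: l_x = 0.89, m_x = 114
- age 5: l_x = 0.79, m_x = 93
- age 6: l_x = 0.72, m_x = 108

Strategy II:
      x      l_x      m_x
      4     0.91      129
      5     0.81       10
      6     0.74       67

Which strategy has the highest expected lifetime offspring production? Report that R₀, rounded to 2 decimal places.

252.69

Strategy I: R₀ = 0.89×114 + 0.79×93 + 0.72×108 = 252.6900
Strategy II: R₀ = 0.91×129 + 0.81×10 + 0.74×67 = 175.0700
Highest R₀: strategy I with 252.6900.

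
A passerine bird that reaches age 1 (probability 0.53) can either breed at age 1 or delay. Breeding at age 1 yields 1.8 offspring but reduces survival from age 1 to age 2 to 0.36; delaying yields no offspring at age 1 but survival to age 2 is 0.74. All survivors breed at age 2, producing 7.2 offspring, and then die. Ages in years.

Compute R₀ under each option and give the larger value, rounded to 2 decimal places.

2.82

breed at age 1: R₀ = 0.53 × (1.8 + 0.36 × 7.2) = 0.53 × 4.3920 = 2.3278
delay to age 2: R₀ = 0.53 × (0.74 × 7.2) = 0.53 × 5.3280 = 2.8238
Higher: delay to age 2 (2.8238).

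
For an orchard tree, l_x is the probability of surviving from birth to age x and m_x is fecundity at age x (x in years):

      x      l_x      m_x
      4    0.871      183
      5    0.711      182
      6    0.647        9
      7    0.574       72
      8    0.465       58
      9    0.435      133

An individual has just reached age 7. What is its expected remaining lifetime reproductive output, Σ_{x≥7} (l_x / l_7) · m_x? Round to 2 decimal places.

219.78

l_7 = 0.574. Conditional survival from age 7 to x is l_x / l_7.
  x=7: (0.574/0.574) × 72 = 72.0000
  x=8: (0.465/0.574) × 58 = 46.9861
  x=9: (0.435/0.574) × 133 = 100.7927
Sum = 72.0000 + 46.9861 + 100.7927 = 219.7787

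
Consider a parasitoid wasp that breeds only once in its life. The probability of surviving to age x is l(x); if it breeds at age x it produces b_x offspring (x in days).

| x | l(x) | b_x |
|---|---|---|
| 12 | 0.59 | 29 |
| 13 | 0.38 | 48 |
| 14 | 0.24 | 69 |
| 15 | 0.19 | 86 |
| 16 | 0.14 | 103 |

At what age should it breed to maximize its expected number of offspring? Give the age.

Expected offspring if breeding at age x = l(x) × b_x:
  age 12: 0.59 × 29 = 17.110
  age 13: 0.38 × 48 = 18.240
  age 14: 0.24 × 69 = 16.560
  age 15: 0.19 × 86 = 16.340
  age 16: 0.14 × 103 = 14.420
Maximum at age 13 (18.240).

13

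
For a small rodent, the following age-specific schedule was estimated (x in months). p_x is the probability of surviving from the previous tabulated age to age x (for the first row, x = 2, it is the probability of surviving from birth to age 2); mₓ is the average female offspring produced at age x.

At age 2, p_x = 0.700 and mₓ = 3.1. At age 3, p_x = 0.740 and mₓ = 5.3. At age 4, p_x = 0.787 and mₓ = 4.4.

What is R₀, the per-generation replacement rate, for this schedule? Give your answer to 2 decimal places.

6.71

Survivorship from birth: l_x = p_2·p_3·…·p_x.
  l_2 = 0.70000
  l_3 = 0.51800
  l_4 = 0.40767
R₀ = Σ l_x mₓ:
  age 2: 0.70000 × 3.1 = 2.1700
  age 3: 0.51800 × 5.3 = 2.7454
  age 4: 0.40767 × 4.4 = 1.7937
R₀ = 2.1700 + 2.7454 + 1.7937 = 6.7091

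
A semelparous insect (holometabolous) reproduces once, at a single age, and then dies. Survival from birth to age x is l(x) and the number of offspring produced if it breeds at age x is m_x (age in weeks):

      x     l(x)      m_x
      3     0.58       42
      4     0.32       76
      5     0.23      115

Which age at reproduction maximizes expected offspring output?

Expected offspring if breeding at age x = l(x) × m_x:
  age 3: 0.58 × 42 = 24.360
  age 4: 0.32 × 76 = 24.320
  age 5: 0.23 × 115 = 26.450
Maximum at age 5 (26.450).

5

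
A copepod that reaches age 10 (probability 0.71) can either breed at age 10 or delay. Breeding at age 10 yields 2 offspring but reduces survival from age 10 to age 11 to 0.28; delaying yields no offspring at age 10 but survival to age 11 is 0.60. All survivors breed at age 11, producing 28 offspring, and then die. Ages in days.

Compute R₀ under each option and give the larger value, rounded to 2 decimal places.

11.93

breed at age 10: R₀ = 0.71 × (2 + 0.28 × 28) = 0.71 × 9.8400 = 6.9864
delay to age 11: R₀ = 0.71 × (0.60 × 28) = 0.71 × 16.8000 = 11.9280
Higher: delay to age 11 (11.9280).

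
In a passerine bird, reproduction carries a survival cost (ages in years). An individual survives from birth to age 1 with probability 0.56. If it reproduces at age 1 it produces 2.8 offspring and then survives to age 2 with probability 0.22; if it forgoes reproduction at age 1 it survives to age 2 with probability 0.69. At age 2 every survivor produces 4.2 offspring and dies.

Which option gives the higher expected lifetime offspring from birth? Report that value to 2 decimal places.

2.09

breed at age 1: R₀ = 0.56 × (2.8 + 0.22 × 4.2) = 0.56 × 3.7240 = 2.0854
delay to age 2: R₀ = 0.56 × (0.69 × 4.2) = 0.56 × 2.8980 = 1.6229
Higher: breed at age 1 (2.0854).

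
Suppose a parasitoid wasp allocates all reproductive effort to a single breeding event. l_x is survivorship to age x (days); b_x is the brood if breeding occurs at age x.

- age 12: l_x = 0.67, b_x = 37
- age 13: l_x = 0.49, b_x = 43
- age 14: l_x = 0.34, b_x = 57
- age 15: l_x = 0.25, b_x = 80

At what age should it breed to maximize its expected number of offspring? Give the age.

Expected offspring if breeding at age x = l_x × b_x:
  age 12: 0.67 × 37 = 24.790
  age 13: 0.49 × 43 = 21.070
  age 14: 0.34 × 57 = 19.380
  age 15: 0.25 × 80 = 20.000
Maximum at age 12 (24.790).

12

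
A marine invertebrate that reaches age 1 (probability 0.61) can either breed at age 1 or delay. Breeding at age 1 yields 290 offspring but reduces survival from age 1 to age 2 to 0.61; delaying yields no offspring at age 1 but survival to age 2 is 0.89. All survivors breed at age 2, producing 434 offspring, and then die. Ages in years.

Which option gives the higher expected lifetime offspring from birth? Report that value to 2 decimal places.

338.39

breed at age 1: R₀ = 0.61 × (290 + 0.61 × 434) = 0.61 × 554.7400 = 338.3914
delay to age 2: R₀ = 0.61 × (0.89 × 434) = 0.61 × 386.2600 = 235.6186
Higher: breed at age 1 (338.3914).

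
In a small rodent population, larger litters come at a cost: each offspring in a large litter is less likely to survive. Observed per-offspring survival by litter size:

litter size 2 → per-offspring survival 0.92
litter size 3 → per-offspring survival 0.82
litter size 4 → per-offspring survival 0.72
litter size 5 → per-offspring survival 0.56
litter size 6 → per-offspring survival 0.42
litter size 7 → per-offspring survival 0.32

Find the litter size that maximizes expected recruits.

4

Expected recruits = c × s(c):
  c=2: 2 × 0.92 = 1.840
  c=3: 3 × 0.82 = 2.460
  c=4: 4 × 0.72 = 2.880
  c=5: 5 × 0.56 = 2.800
  c=6: 6 × 0.42 = 2.520
  c=7: 7 × 0.32 = 2.240
Maximum at c = 4 (2.880 recruits).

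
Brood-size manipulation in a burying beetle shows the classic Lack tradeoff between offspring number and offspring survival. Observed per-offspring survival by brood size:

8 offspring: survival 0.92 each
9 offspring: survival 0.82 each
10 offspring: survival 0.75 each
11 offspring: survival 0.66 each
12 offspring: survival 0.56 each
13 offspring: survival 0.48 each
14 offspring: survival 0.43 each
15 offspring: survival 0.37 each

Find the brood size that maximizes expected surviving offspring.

10

Expected surviving offspring = c × s(c):
  c=8: 8 × 0.92 = 7.360
  c=9: 9 × 0.82 = 7.380
  c=10: 10 × 0.75 = 7.500
  c=11: 11 × 0.66 = 7.260
  c=12: 12 × 0.56 = 6.720
  c=13: 13 × 0.48 = 6.240
  c=14: 14 × 0.43 = 6.020
  c=15: 15 × 0.37 = 5.550
Maximum at c = 10 (7.500 surviving offspring).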